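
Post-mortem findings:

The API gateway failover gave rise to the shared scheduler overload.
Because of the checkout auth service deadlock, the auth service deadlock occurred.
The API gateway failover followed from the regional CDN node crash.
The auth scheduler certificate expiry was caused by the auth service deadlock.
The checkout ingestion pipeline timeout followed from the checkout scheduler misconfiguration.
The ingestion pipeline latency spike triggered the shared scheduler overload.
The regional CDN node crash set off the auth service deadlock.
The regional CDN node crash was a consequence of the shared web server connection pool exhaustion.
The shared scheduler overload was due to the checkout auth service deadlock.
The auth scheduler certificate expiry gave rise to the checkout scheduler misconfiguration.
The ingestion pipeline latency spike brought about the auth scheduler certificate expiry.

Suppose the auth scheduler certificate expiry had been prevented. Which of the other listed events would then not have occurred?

the checkout ingestion pipeline timeout, the checkout scheduler misconfiguration

Downstream of the auth scheduler certificate expiry: the checkout scheduler misconfiguration, the checkout ingestion pipeline timeout.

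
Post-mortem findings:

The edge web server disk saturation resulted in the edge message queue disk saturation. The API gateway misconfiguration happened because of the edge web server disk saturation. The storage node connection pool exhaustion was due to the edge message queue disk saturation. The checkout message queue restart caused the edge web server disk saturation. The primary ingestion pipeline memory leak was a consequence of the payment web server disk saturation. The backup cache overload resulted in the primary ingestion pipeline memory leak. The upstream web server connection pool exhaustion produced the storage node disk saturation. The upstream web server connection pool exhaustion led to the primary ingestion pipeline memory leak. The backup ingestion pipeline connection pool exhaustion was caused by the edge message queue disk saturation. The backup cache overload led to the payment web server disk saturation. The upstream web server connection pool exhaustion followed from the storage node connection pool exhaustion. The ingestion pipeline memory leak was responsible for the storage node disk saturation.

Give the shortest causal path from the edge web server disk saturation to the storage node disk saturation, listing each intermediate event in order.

the edge web server disk saturation → the edge message queue disk saturation → the storage node connection pool exhaustion → the upstream web server connection pool exhaustion → the storage node disk saturation

the edge web server disk saturation → the edge message queue disk saturation
the edge message queue disk saturation → the storage node connection pool exhaustion
the storage node connection pool exhaustion → the upstream web server connection pool exhaustion
the upstream web server connection pool exhaustion → the storage node disk saturation
Length: 4 steps.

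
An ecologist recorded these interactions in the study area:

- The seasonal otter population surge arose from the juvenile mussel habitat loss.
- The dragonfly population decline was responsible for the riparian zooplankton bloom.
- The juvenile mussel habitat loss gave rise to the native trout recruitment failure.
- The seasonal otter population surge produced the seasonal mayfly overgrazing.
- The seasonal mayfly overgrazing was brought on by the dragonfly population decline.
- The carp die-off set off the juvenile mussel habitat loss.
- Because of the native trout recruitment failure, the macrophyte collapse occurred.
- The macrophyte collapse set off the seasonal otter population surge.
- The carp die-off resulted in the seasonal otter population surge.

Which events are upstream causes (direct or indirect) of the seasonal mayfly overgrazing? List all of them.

Immediate causes of the seasonal mayfly overgrazing: the dragonfly population decline, the seasonal otter population surge.
Further upstream: the carp die-off, the juvenile mussel habitat loss, the native trout recruitment failure, the macrophyte collapse.

the carp die-off, the dragonfly population decline, the juvenile mussel habitat loss, the macrophyte collapse, the native trout recruitment failure, the seasonal otter population surge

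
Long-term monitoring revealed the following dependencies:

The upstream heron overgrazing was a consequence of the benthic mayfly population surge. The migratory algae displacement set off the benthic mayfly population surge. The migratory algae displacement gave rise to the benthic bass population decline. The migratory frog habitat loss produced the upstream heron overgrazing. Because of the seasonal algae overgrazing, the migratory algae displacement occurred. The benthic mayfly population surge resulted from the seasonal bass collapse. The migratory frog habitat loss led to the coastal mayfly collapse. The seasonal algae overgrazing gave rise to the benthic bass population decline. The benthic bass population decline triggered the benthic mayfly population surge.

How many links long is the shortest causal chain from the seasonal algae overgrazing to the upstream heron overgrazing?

Shortest chain: the seasonal algae overgrazing → the migratory algae displacement → the benthic mayfly population surge → the upstream heron overgrazing.

3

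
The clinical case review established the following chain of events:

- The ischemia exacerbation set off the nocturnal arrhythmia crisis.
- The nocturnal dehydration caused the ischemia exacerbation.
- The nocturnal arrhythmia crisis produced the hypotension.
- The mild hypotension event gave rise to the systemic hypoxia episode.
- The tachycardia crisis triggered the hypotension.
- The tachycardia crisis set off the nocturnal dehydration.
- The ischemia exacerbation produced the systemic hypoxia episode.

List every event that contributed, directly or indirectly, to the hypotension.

Immediate causes of the hypotension: the tachycardia crisis, the nocturnal arrhythmia crisis.
Further upstream: the nocturnal dehydration, the ischemia exacerbation.

the ischemia exacerbation, the nocturnal arrhythmia crisis, the nocturnal dehydration, the tachycardia crisis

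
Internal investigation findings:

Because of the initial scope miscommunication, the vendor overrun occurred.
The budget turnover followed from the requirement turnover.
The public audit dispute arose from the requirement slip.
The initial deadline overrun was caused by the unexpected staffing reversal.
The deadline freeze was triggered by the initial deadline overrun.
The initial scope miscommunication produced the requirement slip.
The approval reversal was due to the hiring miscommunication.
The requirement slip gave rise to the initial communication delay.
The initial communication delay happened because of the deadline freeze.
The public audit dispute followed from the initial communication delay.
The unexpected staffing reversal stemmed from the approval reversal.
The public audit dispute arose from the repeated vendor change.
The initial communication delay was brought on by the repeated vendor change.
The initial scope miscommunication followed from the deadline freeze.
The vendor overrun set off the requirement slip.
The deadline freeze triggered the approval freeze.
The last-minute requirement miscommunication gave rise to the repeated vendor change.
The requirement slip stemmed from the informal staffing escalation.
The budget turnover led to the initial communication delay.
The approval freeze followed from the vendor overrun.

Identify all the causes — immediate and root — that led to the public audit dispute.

Immediate causes of the public audit dispute: the requirement slip, the repeated vendor change, the initial communication delay.
Further upstream: the hiring miscommunication, the approval reversal, the unexpected staffing reversal, the initial deadline overrun, the deadline freeze, the initial scope miscommunication, the vendor overrun, the requirement turnover, the informal staffing escalation, the last-minute requirement miscommunication, the budget turnover.

the approval reversal, the budget turnover, the deadline freeze, the hiring miscommunication, the informal staffing escalation, the initial communication delay, the initial deadline overrun, the initial scope miscommunication, the last-minute requirement miscommunication, the repeated vendor change, the requirement slip, the requirement turnover, the unexpected staffing reversal, the vendor overrun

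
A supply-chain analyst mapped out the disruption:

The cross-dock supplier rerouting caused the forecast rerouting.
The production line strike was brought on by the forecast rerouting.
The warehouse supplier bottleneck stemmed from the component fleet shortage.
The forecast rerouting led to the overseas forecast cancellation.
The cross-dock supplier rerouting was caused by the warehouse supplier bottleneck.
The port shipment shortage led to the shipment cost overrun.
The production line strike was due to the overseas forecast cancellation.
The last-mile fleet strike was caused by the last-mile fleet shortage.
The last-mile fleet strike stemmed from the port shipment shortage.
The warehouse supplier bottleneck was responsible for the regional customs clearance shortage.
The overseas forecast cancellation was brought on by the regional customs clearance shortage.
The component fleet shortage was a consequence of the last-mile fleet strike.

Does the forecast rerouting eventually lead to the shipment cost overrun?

The forecast rerouting leads to the overseas forecast cancellation, the production line strike; the shipment cost overrun is not among them.

No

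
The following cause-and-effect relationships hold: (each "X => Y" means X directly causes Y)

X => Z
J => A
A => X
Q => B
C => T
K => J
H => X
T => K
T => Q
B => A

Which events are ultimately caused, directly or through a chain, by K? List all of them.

A, J, X, Z

Direct effects: J.
2 steps out: A.
3 steps out: X.
4 steps out: Z.
Not reachable from it: C, T, Q, B, H.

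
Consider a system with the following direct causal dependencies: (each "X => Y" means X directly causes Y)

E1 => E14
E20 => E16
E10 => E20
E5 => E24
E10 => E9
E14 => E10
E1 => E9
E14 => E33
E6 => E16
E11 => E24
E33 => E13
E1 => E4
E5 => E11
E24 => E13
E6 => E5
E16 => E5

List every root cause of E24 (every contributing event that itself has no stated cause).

E1, E6

Tracing upstream from E24: E24 ← E5 ← E16 ← E20 ← E10 ← E14 ← E1.
A separate upstream branch: E24 ← E5 ← E6.
Each of those chain origins has no stated cause.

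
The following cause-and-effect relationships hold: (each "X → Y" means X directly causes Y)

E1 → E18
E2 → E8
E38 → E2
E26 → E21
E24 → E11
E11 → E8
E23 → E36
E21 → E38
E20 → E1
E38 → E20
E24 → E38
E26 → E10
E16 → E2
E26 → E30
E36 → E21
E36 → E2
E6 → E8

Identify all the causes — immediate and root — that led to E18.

E1, E20, E21, E23, E24, E26, E36, E38

Immediate cause of E18: E1.
Further upstream: E24, E23, E26, E36, E21, E38, E20.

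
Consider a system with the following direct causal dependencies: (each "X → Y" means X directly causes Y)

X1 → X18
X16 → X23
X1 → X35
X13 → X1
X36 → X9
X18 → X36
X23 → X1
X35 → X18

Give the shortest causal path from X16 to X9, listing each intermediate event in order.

X16 → X23 → X1 → X18 → X36 → X9

X16 → X23
X23 → X1
X1 → X18
X18 → X36
X36 → X9
Length: 5 steps.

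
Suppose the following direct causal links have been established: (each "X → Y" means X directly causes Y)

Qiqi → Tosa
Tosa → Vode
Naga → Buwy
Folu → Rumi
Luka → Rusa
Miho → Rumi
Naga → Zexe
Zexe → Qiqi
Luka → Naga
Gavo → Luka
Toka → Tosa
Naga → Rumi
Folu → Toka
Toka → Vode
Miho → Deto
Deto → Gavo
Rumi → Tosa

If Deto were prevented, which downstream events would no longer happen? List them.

Buwy, Gavo, Luka, Naga, Qiqi, Rusa, Zexe

Downstream of Deto: Gavo, Luka, Naga, Buwy, Rusa, Rumi, Zexe, Qiqi, Tosa, Vode.
Of those, still caused via another path: Rumi, Tosa, Vode.
The remainder have no surviving cause.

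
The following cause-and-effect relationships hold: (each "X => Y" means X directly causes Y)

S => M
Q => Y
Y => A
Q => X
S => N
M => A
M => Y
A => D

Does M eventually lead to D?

There is a causal chain: M → A → D.

Yes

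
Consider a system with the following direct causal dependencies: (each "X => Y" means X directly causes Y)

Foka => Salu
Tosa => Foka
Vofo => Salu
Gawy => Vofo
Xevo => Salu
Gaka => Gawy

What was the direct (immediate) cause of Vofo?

Gawy

Upstream contributors include Gaka, but only Gawy feeds directly into Vofo.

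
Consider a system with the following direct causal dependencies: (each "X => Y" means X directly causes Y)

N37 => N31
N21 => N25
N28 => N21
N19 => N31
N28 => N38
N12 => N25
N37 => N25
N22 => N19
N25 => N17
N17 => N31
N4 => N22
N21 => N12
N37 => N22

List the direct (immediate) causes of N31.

N17, N19, N37

Upstream contributors include N28, N21, N12, N25, N4, N22, but only N17, N19, N37 feed directly into N31.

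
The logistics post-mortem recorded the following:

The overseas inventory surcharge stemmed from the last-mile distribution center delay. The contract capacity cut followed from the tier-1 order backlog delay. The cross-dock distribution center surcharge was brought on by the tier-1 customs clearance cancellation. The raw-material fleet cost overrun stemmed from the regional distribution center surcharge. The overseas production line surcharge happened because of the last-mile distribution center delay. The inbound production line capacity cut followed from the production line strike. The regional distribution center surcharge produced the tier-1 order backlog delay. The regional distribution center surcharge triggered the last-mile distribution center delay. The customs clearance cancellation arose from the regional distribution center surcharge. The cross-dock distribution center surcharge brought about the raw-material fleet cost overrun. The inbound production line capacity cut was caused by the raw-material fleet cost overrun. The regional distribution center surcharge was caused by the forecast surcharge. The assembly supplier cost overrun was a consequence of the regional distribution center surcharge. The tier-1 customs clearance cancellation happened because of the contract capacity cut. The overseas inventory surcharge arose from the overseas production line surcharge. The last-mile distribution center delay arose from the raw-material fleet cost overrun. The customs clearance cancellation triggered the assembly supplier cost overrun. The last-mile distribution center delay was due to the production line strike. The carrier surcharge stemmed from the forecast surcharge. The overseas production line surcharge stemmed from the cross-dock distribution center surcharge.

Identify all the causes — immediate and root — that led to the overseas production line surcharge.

the contract capacity cut, the cross-dock distribution center surcharge, the forecast surcharge, the last-mile distribution center delay, the production line strike, the raw-material fleet cost overrun, the regional distribution center surcharge, the tier-1 customs clearance cancellation, the tier-1 order backlog delay

Immediate causes of the overseas production line surcharge: the cross-dock distribution center surcharge, the last-mile distribution center delay.
Further upstream: the forecast surcharge, the regional distribution center surcharge, the tier-1 order backlog delay, the contract capacity cut, the tier-1 customs clearance cancellation, the raw-material fleet cost overrun, the production line strike.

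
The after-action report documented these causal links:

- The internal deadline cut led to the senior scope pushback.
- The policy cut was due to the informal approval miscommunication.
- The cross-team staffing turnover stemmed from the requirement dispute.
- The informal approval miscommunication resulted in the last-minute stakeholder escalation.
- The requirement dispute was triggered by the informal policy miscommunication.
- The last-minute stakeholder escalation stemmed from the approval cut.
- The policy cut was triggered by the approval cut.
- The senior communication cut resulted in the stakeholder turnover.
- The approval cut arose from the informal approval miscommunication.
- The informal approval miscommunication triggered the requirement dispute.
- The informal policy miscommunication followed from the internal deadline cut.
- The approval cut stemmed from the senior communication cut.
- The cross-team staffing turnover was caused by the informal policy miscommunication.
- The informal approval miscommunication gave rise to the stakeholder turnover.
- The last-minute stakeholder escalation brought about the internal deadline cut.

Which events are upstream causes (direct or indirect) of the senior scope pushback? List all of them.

the approval cut, the informal approval miscommunication, the internal deadline cut, the last-minute stakeholder escalation, the senior communication cut

Immediate cause of the senior scope pushback: the internal deadline cut.
Further upstream: the senior communication cut, the informal approval miscommunication, the approval cut, the last-minute stakeholder escalation.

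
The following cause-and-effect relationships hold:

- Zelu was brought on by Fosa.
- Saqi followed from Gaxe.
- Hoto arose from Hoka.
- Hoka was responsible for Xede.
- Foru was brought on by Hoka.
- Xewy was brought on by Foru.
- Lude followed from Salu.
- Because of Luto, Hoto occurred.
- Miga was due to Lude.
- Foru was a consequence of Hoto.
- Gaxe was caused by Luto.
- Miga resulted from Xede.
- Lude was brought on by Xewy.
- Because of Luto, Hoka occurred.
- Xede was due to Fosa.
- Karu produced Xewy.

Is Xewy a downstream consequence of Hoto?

There is a causal chain: Hoto → Foru → Xewy.

Yes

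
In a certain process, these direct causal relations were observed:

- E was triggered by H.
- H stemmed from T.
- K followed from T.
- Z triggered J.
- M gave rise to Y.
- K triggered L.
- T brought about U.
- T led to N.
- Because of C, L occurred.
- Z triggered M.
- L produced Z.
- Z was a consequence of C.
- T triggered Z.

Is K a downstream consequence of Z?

Z leads to M, J, Y; K is not among them.

No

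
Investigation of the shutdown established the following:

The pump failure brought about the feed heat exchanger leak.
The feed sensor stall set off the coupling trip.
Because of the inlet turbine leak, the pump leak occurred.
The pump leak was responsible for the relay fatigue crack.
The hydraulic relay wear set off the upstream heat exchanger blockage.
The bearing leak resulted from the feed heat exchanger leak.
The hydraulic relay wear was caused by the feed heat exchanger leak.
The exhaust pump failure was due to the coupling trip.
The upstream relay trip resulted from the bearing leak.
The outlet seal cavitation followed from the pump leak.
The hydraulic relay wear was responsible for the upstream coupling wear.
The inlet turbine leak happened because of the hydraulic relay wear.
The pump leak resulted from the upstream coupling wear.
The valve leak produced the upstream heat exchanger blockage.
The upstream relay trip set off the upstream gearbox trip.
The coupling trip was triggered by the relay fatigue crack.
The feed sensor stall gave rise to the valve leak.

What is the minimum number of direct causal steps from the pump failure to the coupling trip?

Shortest chain: the pump failure → the feed heat exchanger leak → the hydraulic relay wear → the inlet turbine leak → the pump leak → the relay fatigue crack → the coupling trip.

6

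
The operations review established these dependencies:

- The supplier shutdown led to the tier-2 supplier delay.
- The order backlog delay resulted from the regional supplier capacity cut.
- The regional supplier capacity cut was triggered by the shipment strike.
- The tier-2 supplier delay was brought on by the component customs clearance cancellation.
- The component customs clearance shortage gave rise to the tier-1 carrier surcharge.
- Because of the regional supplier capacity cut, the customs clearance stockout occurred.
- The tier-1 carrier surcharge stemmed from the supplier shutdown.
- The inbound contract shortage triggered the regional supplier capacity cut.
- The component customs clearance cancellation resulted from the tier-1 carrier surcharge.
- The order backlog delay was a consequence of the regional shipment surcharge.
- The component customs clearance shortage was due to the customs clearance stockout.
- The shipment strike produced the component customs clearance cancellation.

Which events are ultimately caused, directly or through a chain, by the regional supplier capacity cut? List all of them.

the component customs clearance cancellation, the component customs clearance shortage, the customs clearance stockout, the order backlog delay, the tier-1 carrier surcharge, the tier-2 supplier delay

Direct effects: the order backlog delay, the customs clearance stockout.
2 steps out: the component customs clearance shortage.
3 steps out: the tier-1 carrier surcharge.
4 steps out: the component customs clearance cancellation.
5 steps out: the tier-2 supplier delay.
Not reachable from it: the regional shipment surcharge, the supplier shutdown, the shipment strike, the inbound contract shortage.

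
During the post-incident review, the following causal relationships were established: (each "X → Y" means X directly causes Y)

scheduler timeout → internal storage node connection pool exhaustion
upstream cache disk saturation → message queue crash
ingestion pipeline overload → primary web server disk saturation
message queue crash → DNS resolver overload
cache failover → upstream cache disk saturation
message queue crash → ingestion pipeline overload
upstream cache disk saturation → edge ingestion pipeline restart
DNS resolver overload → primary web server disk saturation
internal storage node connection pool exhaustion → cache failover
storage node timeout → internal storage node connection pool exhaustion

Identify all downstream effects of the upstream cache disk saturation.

the DNS resolver overload, the edge ingestion pipeline restart, the ingestion pipeline overload, the message queue crash, the primary web server disk saturation

Direct effects: the message queue crash, the edge ingestion pipeline restart.
2 steps out: the ingestion pipeline overload, the DNS resolver overload.
3 steps out: the primary web server disk saturation.
Not reachable from it: the scheduler timeout, the internal storage node connection pool exhaustion, the cache failover, the storage node timeout.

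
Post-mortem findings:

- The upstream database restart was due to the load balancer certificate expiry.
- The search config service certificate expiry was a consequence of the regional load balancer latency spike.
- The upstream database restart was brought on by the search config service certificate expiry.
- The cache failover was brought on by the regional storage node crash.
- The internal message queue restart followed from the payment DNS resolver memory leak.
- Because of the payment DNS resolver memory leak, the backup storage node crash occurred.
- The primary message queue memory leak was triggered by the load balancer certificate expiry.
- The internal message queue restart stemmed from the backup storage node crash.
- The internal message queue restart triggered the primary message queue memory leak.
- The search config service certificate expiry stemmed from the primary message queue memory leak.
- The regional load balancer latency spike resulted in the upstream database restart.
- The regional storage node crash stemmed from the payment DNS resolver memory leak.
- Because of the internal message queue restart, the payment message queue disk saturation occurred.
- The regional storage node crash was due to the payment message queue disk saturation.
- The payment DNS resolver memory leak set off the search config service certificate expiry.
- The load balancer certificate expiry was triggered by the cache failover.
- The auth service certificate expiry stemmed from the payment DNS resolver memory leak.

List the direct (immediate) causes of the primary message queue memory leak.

the internal message queue restart, the load balancer certificate expiry

Upstream contributors include the payment DNS resolver memory leak, the backup storage node crash, the payment message queue disk saturation, the regional storage node crash, the cache failover, but only the internal message queue restart, the load balancer certificate expiry feed directly into the primary message queue memory leak.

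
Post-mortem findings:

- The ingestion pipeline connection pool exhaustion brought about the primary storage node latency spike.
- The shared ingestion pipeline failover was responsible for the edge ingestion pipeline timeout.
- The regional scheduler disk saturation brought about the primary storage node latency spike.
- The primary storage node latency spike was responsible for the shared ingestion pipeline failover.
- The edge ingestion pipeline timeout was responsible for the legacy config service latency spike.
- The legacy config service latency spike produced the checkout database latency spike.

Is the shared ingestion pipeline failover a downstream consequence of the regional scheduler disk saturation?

Yes

There is a causal chain: the regional scheduler disk saturation → the primary storage node latency spike → the shared ingestion pipeline failover.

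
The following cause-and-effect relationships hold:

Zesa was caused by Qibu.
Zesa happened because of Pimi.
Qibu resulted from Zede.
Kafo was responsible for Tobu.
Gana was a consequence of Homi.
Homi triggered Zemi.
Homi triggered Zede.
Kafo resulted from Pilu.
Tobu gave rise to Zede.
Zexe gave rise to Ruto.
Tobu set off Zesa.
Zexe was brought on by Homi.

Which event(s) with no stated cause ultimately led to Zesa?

Homi, Pilu, Pimi

Tracing upstream from Zesa: Zesa ← Qibu ← Zede ← Homi.
A separate upstream branch: Zesa ← Tobu ← Kafo ← Pilu.
A separate upstream branch: Zesa ← Pimi.
Each of those chain origins has no stated cause.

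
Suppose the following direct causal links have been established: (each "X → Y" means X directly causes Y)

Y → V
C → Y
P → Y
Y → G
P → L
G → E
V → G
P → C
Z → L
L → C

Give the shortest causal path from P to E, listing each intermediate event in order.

P → Y → G → E

P → Y
Y → G
G → E
Length: 3 steps.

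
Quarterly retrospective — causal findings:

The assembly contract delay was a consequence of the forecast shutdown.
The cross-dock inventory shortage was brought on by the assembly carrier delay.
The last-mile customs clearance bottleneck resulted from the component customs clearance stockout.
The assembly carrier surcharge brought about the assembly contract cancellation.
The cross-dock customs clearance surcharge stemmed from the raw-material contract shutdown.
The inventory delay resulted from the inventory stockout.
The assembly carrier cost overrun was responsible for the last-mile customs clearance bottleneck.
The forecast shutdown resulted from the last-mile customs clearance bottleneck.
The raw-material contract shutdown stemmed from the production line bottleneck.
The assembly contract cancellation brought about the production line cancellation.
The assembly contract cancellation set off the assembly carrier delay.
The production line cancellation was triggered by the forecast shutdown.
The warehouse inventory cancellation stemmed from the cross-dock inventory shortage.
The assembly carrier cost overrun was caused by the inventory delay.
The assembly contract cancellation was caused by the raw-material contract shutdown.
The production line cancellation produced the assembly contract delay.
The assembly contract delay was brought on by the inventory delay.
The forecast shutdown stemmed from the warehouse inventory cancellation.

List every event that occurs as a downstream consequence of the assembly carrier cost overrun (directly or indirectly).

the assembly contract delay, the forecast shutdown, the last-mile customs clearance bottleneck, the production line cancellation

Direct effects: the last-mile customs clearance bottleneck.
2 steps out: the forecast shutdown.
3 steps out: the production line cancellation, the assembly contract delay.
Not reachable from it: the assembly carrier surcharge, the inventory stockout, the production line bottleneck, the raw-material contract shutdown, the assembly contract cancellation, the assembly carrier delay, the cross-dock customs clearance surcharge, the inventory delay, the cross-dock inventory shortage, the warehouse inventory cancellation, the component customs clearance stockout.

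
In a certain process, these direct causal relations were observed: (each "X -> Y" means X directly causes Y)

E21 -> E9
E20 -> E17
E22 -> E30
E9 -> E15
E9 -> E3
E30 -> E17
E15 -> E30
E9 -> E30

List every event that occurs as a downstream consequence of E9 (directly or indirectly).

E15, E17, E3, E30

Direct effects: E15, E30, E3.
2 steps out: E17.
Not reachable from it: E22, E21, E20.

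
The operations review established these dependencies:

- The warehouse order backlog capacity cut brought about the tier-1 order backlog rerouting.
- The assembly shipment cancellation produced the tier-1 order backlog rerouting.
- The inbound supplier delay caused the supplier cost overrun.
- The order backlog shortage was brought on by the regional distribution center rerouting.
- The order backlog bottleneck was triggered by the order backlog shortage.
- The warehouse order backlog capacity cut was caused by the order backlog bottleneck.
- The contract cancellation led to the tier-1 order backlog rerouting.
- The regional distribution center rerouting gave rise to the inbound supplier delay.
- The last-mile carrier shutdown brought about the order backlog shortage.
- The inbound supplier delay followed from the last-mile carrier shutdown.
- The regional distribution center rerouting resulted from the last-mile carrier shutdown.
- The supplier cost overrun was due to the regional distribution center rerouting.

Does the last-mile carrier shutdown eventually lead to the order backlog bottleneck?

Yes

There is a causal chain: the last-mile carrier shutdown → the order backlog shortage → the order backlog bottleneck.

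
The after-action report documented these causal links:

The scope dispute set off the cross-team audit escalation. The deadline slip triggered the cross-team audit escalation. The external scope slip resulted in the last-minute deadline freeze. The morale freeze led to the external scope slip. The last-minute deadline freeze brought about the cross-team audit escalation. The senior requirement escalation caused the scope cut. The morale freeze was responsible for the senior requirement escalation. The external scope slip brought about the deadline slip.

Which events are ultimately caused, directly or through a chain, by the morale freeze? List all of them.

Direct effects: the senior requirement escalation, the external scope slip.
2 steps out: the scope cut, the deadline slip, the last-minute deadline freeze.
3 steps out: the cross-team audit escalation.
Not reachable from it: the scope dispute.

the cross-team audit escalation, the deadline slip, the external scope slip, the last-minute deadline freeze, the scope cut, the senior requirement escalation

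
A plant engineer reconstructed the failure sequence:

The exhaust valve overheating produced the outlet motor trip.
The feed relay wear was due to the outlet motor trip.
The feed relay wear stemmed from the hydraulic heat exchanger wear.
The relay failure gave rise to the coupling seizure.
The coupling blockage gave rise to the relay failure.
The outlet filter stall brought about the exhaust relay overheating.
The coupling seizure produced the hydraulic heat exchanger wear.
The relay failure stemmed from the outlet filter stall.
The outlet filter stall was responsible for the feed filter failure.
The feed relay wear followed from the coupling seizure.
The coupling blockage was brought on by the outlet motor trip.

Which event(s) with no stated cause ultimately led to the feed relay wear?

the exhaust valve overheating, the outlet filter stall

Tracing upstream from the feed relay wear: the feed relay wear ← the coupling seizure ← the relay failure ← the outlet filter stall.
A separate upstream branch: the feed relay wear ← the outlet motor trip ← the exhaust valve overheating.
Each of those chain origins has no stated cause.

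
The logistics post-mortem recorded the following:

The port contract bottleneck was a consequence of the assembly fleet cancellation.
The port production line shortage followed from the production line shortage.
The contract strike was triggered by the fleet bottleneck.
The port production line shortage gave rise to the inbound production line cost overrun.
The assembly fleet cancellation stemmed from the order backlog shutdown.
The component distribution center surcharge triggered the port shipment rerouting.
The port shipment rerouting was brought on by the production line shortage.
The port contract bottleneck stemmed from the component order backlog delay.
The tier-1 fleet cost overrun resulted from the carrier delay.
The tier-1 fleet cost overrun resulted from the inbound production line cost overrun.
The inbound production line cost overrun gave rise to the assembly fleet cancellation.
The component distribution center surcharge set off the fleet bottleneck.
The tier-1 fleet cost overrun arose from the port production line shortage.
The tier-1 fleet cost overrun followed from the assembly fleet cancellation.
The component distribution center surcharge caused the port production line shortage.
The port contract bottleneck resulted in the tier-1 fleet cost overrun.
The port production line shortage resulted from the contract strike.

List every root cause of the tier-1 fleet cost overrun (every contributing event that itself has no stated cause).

the carrier delay, the component distribution center surcharge, the component order backlog delay, the order backlog shutdown, the production line shortage

Tracing upstream from the tier-1 fleet cost overrun: the tier-1 fleet cost overrun ← the port production line shortage ← the production line shortage.
A separate upstream branch: the tier-1 fleet cost overrun ← the port production line shortage ← the component distribution center surcharge.
A separate upstream branch: the tier-1 fleet cost overrun ← the assembly fleet cancellation ← the order backlog shutdown.
A separate upstream branch: the tier-1 fleet cost overrun ← the port contract bottleneck ← the component order backlog delay.
A separate upstream branch: the tier-1 fleet cost overrun ← the carrier delay.
Each of those chain origins has no stated cause.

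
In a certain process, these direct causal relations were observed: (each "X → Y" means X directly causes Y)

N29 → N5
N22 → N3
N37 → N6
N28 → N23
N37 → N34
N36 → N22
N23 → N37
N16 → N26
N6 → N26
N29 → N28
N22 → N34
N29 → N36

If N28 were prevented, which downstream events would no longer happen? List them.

N23, N37, N6

Downstream of N28: N23, N37, N34, N6, N26.
Of those, still caused via another path: N34, N26.
The remainder have no surviving cause.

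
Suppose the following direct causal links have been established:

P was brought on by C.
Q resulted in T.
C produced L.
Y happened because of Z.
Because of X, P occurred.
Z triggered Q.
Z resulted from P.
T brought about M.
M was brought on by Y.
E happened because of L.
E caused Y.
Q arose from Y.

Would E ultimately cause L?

E leads to Y, Q, T, M; L is not among them.

No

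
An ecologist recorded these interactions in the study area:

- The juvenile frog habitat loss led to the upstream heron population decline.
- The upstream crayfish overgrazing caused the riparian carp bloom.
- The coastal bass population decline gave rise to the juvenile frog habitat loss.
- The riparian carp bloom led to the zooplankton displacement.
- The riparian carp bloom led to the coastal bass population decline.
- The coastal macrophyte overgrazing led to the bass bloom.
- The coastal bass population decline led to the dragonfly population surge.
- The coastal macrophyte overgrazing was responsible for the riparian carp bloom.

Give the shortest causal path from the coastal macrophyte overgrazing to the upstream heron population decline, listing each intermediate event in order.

the coastal macrophyte overgrazing → the riparian carp bloom → the coastal bass population decline → the juvenile frog habitat loss → the upstream heron population decline

the coastal macrophyte overgrazing → the riparian carp bloom
the riparian carp bloom → the coastal bass population decline
the coastal bass population decline → the juvenile frog habitat loss
the juvenile frog habitat loss → the upstream heron population decline
Length: 4 steps.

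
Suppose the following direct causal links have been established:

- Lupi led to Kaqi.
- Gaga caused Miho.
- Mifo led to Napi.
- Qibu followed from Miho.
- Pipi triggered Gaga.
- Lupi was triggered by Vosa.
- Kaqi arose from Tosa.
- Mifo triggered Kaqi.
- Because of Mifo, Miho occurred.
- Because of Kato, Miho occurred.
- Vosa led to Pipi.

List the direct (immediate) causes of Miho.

Gaga, Kato, Mifo

Upstream contributors include Vosa, Pipi, but only Gaga, Kato, Mifo feed directly into Miho.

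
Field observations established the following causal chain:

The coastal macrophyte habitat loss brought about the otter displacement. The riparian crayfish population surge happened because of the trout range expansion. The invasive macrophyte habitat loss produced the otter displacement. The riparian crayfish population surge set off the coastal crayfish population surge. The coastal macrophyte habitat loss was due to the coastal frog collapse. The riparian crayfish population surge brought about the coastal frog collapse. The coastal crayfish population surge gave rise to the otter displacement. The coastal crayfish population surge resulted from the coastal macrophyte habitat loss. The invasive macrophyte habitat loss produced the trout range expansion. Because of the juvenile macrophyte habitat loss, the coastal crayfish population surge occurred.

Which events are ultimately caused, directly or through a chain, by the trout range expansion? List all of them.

the coastal crayfish population surge, the coastal frog collapse, the coastal macrophyte habitat loss, the otter displacement, the riparian crayfish population surge

Direct effects: the riparian crayfish population surge.
2 steps out: the coastal frog collapse, the coastal crayfish population surge.
3 steps out: the coastal macrophyte habitat loss, the otter displacement.
Not reachable from it: the invasive macrophyte habitat loss, the juvenile macrophyte habitat loss.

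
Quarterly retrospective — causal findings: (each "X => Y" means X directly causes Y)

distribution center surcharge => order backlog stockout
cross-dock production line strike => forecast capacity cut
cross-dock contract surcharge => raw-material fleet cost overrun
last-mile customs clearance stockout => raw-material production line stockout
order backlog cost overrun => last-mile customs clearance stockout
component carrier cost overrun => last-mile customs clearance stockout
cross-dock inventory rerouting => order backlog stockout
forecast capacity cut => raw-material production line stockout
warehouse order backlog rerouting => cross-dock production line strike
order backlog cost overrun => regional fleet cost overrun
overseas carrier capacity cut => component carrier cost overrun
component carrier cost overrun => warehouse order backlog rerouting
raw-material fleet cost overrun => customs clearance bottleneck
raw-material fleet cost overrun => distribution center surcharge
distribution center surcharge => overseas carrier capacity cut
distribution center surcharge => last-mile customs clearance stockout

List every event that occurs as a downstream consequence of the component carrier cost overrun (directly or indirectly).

the cross-dock production line strike, the forecast capacity cut, the last-mile customs clearance stockout, the raw-material production line stockout, the warehouse order backlog rerouting

Direct effects: the last-mile customs clearance stockout, the warehouse order backlog rerouting.
2 steps out: the cross-dock production line strike, the raw-material production line stockout.
3 steps out: the forecast capacity cut.
Not reachable from it: the cross-dock contract surcharge, the raw-material fleet cost overrun, the distribution center surcharge, the order backlog cost overrun, the overseas carrier capacity cut, the regional fleet cost overrun, the cross-dock inventory rerouting, the customs clearance bottleneck, the order backlog stockout.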